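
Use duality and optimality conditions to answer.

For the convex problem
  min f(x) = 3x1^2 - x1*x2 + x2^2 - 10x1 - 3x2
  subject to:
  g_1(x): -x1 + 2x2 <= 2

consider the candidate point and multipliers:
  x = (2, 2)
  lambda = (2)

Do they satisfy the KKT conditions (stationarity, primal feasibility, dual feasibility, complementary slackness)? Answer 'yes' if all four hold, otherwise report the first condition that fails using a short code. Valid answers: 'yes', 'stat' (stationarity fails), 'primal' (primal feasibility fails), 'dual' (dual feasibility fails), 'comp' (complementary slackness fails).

Gradient of f: grad f(x) = Q x + c = (0, -1)
Constraint values g_i(x) = a_i^T x - b_i:
  g_1((2, 2)) = 0
Stationarity residual: grad f(x) + sum_i lambda_i a_i = (-2, 3)
  -> stationarity FAILS
Primal feasibility (all g_i <= 0): OK
Dual feasibility (all lambda_i >= 0): OK
Complementary slackness (lambda_i * g_i(x) = 0 for all i): OK

Verdict: the first failing condition is stationarity -> stat.

stat


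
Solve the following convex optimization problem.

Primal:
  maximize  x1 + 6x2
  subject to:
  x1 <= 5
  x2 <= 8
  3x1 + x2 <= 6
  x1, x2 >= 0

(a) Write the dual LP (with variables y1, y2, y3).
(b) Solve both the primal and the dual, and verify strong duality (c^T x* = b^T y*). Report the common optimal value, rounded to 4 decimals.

The standard primal-dual pair for 'max c^T x s.t. A x <= b, x >= 0' is:
  Dual:  min b^T y  s.t.  A^T y >= c,  y >= 0.

So the dual LP is:
  minimize  5y1 + 8y2 + 6y3
  subject to:
    y1 + 3y3 >= 1
    y2 + y3 >= 6
    y1, y2, y3 >= 0

Solving the primal: x* = (0, 6).
  primal value c^T x* = 36.
Solving the dual: y* = (0, 0, 6).
  dual value b^T y* = 36.
Strong duality: c^T x* = b^T y*. Confirmed.

36


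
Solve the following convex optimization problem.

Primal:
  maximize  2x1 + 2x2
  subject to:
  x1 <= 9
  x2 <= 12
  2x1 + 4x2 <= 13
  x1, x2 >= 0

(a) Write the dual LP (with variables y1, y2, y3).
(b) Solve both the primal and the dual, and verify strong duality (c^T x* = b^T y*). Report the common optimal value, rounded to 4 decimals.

The standard primal-dual pair for 'max c^T x s.t. A x <= b, x >= 0' is:
  Dual:  min b^T y  s.t.  A^T y >= c,  y >= 0.

So the dual LP is:
  minimize  9y1 + 12y2 + 13y3
  subject to:
    y1 + 2y3 >= 2
    y2 + 4y3 >= 2
    y1, y2, y3 >= 0

Solving the primal: x* = (6.5, 0).
  primal value c^T x* = 13.
Solving the dual: y* = (0, 0, 1).
  dual value b^T y* = 13.
Strong duality: c^T x* = b^T y*. Confirmed.

13


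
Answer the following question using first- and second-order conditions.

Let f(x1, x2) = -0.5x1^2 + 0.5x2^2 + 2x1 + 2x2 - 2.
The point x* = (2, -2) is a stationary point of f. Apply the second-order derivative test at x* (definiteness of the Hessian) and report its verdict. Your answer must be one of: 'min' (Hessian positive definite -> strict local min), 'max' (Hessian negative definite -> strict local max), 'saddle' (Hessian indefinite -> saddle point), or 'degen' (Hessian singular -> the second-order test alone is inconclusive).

Compute the Hessian H = grad^2 f:
  H = [[-1, 0], [0, 1]]
Verify stationarity: grad f(x*) = H x* + g = (0, 0).
Eigenvalues of H: -1, 1.
Eigenvalues have mixed signs, so H is indefinite -> x* is a saddle point.

saddle


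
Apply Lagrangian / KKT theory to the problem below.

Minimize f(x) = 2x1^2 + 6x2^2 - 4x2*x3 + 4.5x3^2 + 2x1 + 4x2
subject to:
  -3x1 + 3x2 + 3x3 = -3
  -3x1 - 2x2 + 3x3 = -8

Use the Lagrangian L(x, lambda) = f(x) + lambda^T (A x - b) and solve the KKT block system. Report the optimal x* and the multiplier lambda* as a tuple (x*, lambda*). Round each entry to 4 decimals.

Form the Lagrangian:
  L(x, lambda) = (1/2) x^T Q x + c^T x + lambda^T (A x - b)
Stationarity (grad_x L = 0): Q x + c + A^T lambda = 0.
Primal feasibility: A x = b.

This gives the KKT block system:
  [ Q   A^T ] [ x     ]   [-c ]
  [ A    0  ] [ lambda ] = [ b ]

Solving the linear system:
  x*      = (1.5385, 1, -0.4615)
  lambda* = (-2.4821, 5.2)
  f(x*)   = 20.6154

x* = (1.5385, 1, -0.4615), lambda* = (-2.4821, 5.2)


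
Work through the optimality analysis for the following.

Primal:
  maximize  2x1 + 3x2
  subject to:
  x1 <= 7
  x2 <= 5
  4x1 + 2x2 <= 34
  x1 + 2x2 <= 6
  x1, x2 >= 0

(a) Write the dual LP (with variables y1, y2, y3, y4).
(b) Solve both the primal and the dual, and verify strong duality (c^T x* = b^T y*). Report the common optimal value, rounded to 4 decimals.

The standard primal-dual pair for 'max c^T x s.t. A x <= b, x >= 0' is:
  Dual:  min b^T y  s.t.  A^T y >= c,  y >= 0.

So the dual LP is:
  minimize  7y1 + 5y2 + 34y3 + 6y4
  subject to:
    y1 + 4y3 + y4 >= 2
    y2 + 2y3 + 2y4 >= 3
    y1, y2, y3, y4 >= 0

Solving the primal: x* = (6, 0).
  primal value c^T x* = 12.
Solving the dual: y* = (0, 0, 0, 2).
  dual value b^T y* = 12.
Strong duality: c^T x* = b^T y*. Confirmed.

12


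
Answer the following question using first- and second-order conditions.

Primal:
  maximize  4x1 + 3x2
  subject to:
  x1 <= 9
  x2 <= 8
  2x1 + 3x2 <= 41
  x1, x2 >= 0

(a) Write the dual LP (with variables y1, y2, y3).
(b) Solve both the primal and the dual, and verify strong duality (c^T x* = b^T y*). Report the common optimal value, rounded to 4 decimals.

The standard primal-dual pair for 'max c^T x s.t. A x <= b, x >= 0' is:
  Dual:  min b^T y  s.t.  A^T y >= c,  y >= 0.

So the dual LP is:
  minimize  9y1 + 8y2 + 41y3
  subject to:
    y1 + 2y3 >= 4
    y2 + 3y3 >= 3
    y1, y2, y3 >= 0

Solving the primal: x* = (9, 7.6667).
  primal value c^T x* = 59.
Solving the dual: y* = (2, 0, 1).
  dual value b^T y* = 59.
Strong duality: c^T x* = b^T y*. Confirmed.

59


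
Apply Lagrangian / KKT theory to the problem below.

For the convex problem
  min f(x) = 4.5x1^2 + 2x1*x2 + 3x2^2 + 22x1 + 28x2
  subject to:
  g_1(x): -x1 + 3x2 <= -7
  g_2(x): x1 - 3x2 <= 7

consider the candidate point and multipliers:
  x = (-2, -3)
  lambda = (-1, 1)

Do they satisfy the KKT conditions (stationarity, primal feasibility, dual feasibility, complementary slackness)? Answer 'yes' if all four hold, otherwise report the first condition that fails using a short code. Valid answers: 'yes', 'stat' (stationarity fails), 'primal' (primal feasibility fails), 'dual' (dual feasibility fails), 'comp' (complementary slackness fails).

Gradient of f: grad f(x) = Q x + c = (-2, 6)
Constraint values g_i(x) = a_i^T x - b_i:
  g_1((-2, -3)) = 0
  g_2((-2, -3)) = 0
Stationarity residual: grad f(x) + sum_i lambda_i a_i = (0, 0)
  -> stationarity OK
Primal feasibility (all g_i <= 0): OK
Dual feasibility (all lambda_i >= 0): FAILS
Complementary slackness (lambda_i * g_i(x) = 0 for all i): OK

Verdict: the first failing condition is dual_feasibility -> dual.

dual


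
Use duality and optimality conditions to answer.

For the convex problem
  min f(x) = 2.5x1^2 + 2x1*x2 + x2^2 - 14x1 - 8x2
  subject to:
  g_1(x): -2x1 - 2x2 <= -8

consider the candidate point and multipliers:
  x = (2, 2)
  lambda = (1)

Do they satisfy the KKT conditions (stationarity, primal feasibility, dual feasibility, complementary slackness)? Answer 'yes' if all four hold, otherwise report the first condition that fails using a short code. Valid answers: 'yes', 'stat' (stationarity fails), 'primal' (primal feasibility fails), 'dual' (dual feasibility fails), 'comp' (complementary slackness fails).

Gradient of f: grad f(x) = Q x + c = (0, 0)
Constraint values g_i(x) = a_i^T x - b_i:
  g_1((2, 2)) = 0
Stationarity residual: grad f(x) + sum_i lambda_i a_i = (-2, -2)
  -> stationarity FAILS
Primal feasibility (all g_i <= 0): OK
Dual feasibility (all lambda_i >= 0): OK
Complementary slackness (lambda_i * g_i(x) = 0 for all i): OK

Verdict: the first failing condition is stationarity -> stat.

stat


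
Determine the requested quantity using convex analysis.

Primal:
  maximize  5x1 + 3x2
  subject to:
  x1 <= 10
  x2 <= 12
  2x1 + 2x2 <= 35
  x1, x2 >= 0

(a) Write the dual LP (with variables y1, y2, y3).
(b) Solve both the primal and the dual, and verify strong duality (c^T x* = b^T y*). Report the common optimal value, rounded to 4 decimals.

The standard primal-dual pair for 'max c^T x s.t. A x <= b, x >= 0' is:
  Dual:  min b^T y  s.t.  A^T y >= c,  y >= 0.

So the dual LP is:
  minimize  10y1 + 12y2 + 35y3
  subject to:
    y1 + 2y3 >= 5
    y2 + 2y3 >= 3
    y1, y2, y3 >= 0

Solving the primal: x* = (10, 7.5).
  primal value c^T x* = 72.5.
Solving the dual: y* = (2, 0, 1.5).
  dual value b^T y* = 72.5.
Strong duality: c^T x* = b^T y*. Confirmed.

72.5


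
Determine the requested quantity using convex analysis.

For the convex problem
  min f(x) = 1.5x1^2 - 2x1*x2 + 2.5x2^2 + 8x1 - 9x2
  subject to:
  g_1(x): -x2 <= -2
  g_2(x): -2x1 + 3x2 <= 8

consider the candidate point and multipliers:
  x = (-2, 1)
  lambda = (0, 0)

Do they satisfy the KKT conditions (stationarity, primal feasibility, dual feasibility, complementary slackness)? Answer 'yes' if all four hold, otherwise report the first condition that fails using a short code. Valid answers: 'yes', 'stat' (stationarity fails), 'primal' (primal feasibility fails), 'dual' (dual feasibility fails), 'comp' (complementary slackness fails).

Gradient of f: grad f(x) = Q x + c = (0, 0)
Constraint values g_i(x) = a_i^T x - b_i:
  g_1((-2, 1)) = 1
  g_2((-2, 1)) = -1
Stationarity residual: grad f(x) + sum_i lambda_i a_i = (0, 0)
  -> stationarity OK
Primal feasibility (all g_i <= 0): FAILS
Dual feasibility (all lambda_i >= 0): OK
Complementary slackness (lambda_i * g_i(x) = 0 for all i): OK

Verdict: the first failing condition is primal_feasibility -> primal.

primal


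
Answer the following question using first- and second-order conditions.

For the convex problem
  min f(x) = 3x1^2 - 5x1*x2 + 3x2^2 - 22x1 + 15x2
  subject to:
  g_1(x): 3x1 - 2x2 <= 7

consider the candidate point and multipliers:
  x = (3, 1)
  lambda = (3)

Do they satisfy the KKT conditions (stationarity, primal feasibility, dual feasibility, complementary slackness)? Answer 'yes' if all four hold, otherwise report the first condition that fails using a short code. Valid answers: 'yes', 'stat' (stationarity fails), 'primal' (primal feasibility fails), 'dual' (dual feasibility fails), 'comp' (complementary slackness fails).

Gradient of f: grad f(x) = Q x + c = (-9, 6)
Constraint values g_i(x) = a_i^T x - b_i:
  g_1((3, 1)) = 0
Stationarity residual: grad f(x) + sum_i lambda_i a_i = (0, 0)
  -> stationarity OK
Primal feasibility (all g_i <= 0): OK
Dual feasibility (all lambda_i >= 0): OK
Complementary slackness (lambda_i * g_i(x) = 0 for all i): OK

Verdict: yes, KKT holds.

yes


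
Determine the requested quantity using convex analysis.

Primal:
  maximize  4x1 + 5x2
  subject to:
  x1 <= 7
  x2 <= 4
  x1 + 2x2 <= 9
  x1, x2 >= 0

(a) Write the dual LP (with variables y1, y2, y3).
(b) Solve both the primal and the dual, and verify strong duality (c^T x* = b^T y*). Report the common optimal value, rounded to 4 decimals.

The standard primal-dual pair for 'max c^T x s.t. A x <= b, x >= 0' is:
  Dual:  min b^T y  s.t.  A^T y >= c,  y >= 0.

So the dual LP is:
  minimize  7y1 + 4y2 + 9y3
  subject to:
    y1 + y3 >= 4
    y2 + 2y3 >= 5
    y1, y2, y3 >= 0

Solving the primal: x* = (7, 1).
  primal value c^T x* = 33.
Solving the dual: y* = (1.5, 0, 2.5).
  dual value b^T y* = 33.
Strong duality: c^T x* = b^T y*. Confirmed.

33


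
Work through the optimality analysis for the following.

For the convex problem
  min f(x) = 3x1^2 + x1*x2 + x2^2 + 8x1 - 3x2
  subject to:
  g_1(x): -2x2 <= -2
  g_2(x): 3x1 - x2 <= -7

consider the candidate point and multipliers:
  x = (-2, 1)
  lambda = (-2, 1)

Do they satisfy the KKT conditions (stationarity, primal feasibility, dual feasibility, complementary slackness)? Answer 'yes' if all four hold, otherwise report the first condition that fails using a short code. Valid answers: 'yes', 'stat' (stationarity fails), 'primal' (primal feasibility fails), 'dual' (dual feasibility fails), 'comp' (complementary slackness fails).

Gradient of f: grad f(x) = Q x + c = (-3, -3)
Constraint values g_i(x) = a_i^T x - b_i:
  g_1((-2, 1)) = 0
  g_2((-2, 1)) = 0
Stationarity residual: grad f(x) + sum_i lambda_i a_i = (0, 0)
  -> stationarity OK
Primal feasibility (all g_i <= 0): OK
Dual feasibility (all lambda_i >= 0): FAILS
Complementary slackness (lambda_i * g_i(x) = 0 for all i): OK

Verdict: the first failing condition is dual_feasibility -> dual.

dual


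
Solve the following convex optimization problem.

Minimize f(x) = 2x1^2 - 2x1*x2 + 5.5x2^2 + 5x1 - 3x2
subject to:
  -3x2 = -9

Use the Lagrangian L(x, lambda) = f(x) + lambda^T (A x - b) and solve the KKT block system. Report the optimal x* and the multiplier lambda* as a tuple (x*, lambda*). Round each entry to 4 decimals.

Form the Lagrangian:
  L(x, lambda) = (1/2) x^T Q x + c^T x + lambda^T (A x - b)
Stationarity (grad_x L = 0): Q x + c + A^T lambda = 0.
Primal feasibility: A x = b.

This gives the KKT block system:
  [ Q   A^T ] [ x     ]   [-c ]
  [ A    0  ] [ lambda ] = [ b ]

Solving the linear system:
  x*      = (0.25, 3)
  lambda* = (9.8333)
  f(x*)   = 40.375

x* = (0.25, 3), lambda* = (9.8333)


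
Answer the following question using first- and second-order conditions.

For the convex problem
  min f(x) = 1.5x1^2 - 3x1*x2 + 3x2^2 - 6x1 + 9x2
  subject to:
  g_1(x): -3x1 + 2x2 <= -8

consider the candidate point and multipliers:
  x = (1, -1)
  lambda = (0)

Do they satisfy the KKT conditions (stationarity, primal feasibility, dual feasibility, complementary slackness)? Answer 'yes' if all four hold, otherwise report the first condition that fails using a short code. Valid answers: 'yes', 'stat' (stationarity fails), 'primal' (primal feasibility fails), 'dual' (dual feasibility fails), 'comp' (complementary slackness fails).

Gradient of f: grad f(x) = Q x + c = (0, 0)
Constraint values g_i(x) = a_i^T x - b_i:
  g_1((1, -1)) = 3
Stationarity residual: grad f(x) + sum_i lambda_i a_i = (0, 0)
  -> stationarity OK
Primal feasibility (all g_i <= 0): FAILS
Dual feasibility (all lambda_i >= 0): OK
Complementary slackness (lambda_i * g_i(x) = 0 for all i): OK

Verdict: the first failing condition is primal_feasibility -> primal.

primal


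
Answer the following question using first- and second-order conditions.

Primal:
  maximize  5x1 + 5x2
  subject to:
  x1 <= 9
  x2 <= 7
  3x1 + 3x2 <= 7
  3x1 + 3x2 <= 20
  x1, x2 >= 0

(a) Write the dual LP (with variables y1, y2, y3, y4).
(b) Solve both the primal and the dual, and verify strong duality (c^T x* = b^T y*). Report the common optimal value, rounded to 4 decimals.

The standard primal-dual pair for 'max c^T x s.t. A x <= b, x >= 0' is:
  Dual:  min b^T y  s.t.  A^T y >= c,  y >= 0.

So the dual LP is:
  minimize  9y1 + 7y2 + 7y3 + 20y4
  subject to:
    y1 + 3y3 + 3y4 >= 5
    y2 + 3y3 + 3y4 >= 5
    y1, y2, y3, y4 >= 0

Solving the primal: x* = (2.3333, 0).
  primal value c^T x* = 11.6667.
Solving the dual: y* = (0, 0, 1.6667, 0).
  dual value b^T y* = 11.6667.
Strong duality: c^T x* = b^T y*. Confirmed.

11.6667


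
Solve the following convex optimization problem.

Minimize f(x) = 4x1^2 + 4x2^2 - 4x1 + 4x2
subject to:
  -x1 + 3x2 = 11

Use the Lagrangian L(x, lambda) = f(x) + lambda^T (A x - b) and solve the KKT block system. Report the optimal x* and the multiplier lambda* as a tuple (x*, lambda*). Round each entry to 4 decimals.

Form the Lagrangian:
  L(x, lambda) = (1/2) x^T Q x + c^T x + lambda^T (A x - b)
Stationarity (grad_x L = 0): Q x + c + A^T lambda = 0.
Primal feasibility: A x = b.

This gives the KKT block system:
  [ Q   A^T ] [ x     ]   [-c ]
  [ A    0  ] [ lambda ] = [ b ]

Solving the linear system:
  x*      = (-0.8, 3.4)
  lambda* = (-10.4)
  f(x*)   = 65.6

x* = (-0.8, 3.4), lambda* = (-10.4)


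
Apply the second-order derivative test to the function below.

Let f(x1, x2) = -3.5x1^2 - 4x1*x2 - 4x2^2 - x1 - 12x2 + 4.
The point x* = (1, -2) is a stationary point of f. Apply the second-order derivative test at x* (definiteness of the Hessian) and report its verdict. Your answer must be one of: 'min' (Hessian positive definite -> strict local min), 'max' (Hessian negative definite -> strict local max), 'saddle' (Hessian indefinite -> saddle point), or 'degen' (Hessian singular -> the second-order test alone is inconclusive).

Compute the Hessian H = grad^2 f:
  H = [[-7, -4], [-4, -8]]
Verify stationarity: grad f(x*) = H x* + g = (0, 0).
Eigenvalues of H: -11.5311, -3.4689.
Both eigenvalues < 0, so H is negative definite -> x* is a strict local max.

max


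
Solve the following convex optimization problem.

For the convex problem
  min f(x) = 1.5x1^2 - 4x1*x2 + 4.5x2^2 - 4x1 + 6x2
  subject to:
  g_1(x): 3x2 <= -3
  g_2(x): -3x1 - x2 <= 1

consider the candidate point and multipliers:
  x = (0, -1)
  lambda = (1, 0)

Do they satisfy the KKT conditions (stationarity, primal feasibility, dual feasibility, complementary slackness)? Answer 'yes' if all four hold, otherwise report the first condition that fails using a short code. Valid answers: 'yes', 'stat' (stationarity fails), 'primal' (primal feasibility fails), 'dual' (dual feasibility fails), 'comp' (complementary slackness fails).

Gradient of f: grad f(x) = Q x + c = (0, -3)
Constraint values g_i(x) = a_i^T x - b_i:
  g_1((0, -1)) = 0
  g_2((0, -1)) = 0
Stationarity residual: grad f(x) + sum_i lambda_i a_i = (0, 0)
  -> stationarity OK
Primal feasibility (all g_i <= 0): OK
Dual feasibility (all lambda_i >= 0): OK
Complementary slackness (lambda_i * g_i(x) = 0 for all i): OK

Verdict: yes, KKT holds.

yes


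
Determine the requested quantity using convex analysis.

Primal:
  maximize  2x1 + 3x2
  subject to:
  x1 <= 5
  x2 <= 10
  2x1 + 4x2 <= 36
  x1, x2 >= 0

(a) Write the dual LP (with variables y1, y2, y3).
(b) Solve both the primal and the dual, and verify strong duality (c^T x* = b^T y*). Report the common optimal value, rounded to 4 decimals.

The standard primal-dual pair for 'max c^T x s.t. A x <= b, x >= 0' is:
  Dual:  min b^T y  s.t.  A^T y >= c,  y >= 0.

So the dual LP is:
  minimize  5y1 + 10y2 + 36y3
  subject to:
    y1 + 2y3 >= 2
    y2 + 4y3 >= 3
    y1, y2, y3 >= 0

Solving the primal: x* = (5, 6.5).
  primal value c^T x* = 29.5.
Solving the dual: y* = (0.5, 0, 0.75).
  dual value b^T y* = 29.5.
Strong duality: c^T x* = b^T y*. Confirmed.

29.5


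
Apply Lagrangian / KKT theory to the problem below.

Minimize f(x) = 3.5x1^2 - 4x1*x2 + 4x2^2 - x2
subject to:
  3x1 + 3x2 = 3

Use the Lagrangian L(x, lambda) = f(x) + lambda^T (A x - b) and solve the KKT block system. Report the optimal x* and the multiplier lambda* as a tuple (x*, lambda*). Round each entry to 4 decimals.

Form the Lagrangian:
  L(x, lambda) = (1/2) x^T Q x + c^T x + lambda^T (A x - b)
Stationarity (grad_x L = 0): Q x + c + A^T lambda = 0.
Primal feasibility: A x = b.

This gives the KKT block system:
  [ Q   A^T ] [ x     ]   [-c ]
  [ A    0  ] [ lambda ] = [ b ]

Solving the linear system:
  x*      = (0.4783, 0.5217)
  lambda* = (-0.4203)
  f(x*)   = 0.3696

x* = (0.4783, 0.5217), lambda* = (-0.4203)


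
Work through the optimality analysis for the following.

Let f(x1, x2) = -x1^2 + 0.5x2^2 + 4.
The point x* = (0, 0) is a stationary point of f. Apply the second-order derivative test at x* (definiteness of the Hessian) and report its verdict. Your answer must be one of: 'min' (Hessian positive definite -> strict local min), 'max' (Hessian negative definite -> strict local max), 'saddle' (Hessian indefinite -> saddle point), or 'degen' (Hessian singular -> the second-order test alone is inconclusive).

Compute the Hessian H = grad^2 f:
  H = [[-2, 0], [0, 1]]
Verify stationarity: grad f(x*) = H x* + g = (0, 0).
Eigenvalues of H: -2, 1.
Eigenvalues have mixed signs, so H is indefinite -> x* is a saddle point.

saddle


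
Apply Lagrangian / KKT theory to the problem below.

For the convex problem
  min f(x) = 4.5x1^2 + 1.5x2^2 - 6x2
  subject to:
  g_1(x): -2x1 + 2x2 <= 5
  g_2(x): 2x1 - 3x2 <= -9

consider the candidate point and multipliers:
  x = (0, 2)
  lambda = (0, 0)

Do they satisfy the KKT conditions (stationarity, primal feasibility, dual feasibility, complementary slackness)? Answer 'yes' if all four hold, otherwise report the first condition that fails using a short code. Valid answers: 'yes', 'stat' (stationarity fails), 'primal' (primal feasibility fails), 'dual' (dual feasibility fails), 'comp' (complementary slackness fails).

Gradient of f: grad f(x) = Q x + c = (0, 0)
Constraint values g_i(x) = a_i^T x - b_i:
  g_1((0, 2)) = -1
  g_2((0, 2)) = 3
Stationarity residual: grad f(x) + sum_i lambda_i a_i = (0, 0)
  -> stationarity OK
Primal feasibility (all g_i <= 0): FAILS
Dual feasibility (all lambda_i >= 0): OK
Complementary slackness (lambda_i * g_i(x) = 0 for all i): OK

Verdict: the first failing condition is primal_feasibility -> primal.

primal


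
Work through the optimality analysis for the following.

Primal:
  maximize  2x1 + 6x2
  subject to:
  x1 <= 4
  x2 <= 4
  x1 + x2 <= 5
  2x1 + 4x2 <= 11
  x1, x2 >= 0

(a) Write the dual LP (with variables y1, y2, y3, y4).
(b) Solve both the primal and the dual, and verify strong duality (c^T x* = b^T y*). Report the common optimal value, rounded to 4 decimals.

The standard primal-dual pair for 'max c^T x s.t. A x <= b, x >= 0' is:
  Dual:  min b^T y  s.t.  A^T y >= c,  y >= 0.

So the dual LP is:
  minimize  4y1 + 4y2 + 5y3 + 11y4
  subject to:
    y1 + y3 + 2y4 >= 2
    y2 + y3 + 4y4 >= 6
    y1, y2, y3, y4 >= 0

Solving the primal: x* = (0, 2.75).
  primal value c^T x* = 16.5.
Solving the dual: y* = (0, 0, 0, 1.5).
  dual value b^T y* = 16.5.
Strong duality: c^T x* = b^T y*. Confirmed.

16.5


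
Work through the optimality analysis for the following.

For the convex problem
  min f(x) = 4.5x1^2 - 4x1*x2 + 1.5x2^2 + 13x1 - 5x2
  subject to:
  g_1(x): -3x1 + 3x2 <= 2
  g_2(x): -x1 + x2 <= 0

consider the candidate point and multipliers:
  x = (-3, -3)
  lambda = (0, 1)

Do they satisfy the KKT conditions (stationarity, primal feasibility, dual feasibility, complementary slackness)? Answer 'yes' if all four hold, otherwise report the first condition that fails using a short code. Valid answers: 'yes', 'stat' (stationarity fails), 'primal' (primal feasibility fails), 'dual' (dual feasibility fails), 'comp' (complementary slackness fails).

Gradient of f: grad f(x) = Q x + c = (-2, -2)
Constraint values g_i(x) = a_i^T x - b_i:
  g_1((-3, -3)) = -2
  g_2((-3, -3)) = 0
Stationarity residual: grad f(x) + sum_i lambda_i a_i = (-3, -1)
  -> stationarity FAILS
Primal feasibility (all g_i <= 0): OK
Dual feasibility (all lambda_i >= 0): OK
Complementary slackness (lambda_i * g_i(x) = 0 for all i): OK

Verdict: the first failing condition is stationarity -> stat.

stat


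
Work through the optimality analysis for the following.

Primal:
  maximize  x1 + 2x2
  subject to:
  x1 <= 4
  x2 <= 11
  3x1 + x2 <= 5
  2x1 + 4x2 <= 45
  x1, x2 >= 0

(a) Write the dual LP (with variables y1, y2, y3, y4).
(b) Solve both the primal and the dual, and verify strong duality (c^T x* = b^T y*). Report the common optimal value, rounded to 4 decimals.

The standard primal-dual pair for 'max c^T x s.t. A x <= b, x >= 0' is:
  Dual:  min b^T y  s.t.  A^T y >= c,  y >= 0.

So the dual LP is:
  minimize  4y1 + 11y2 + 5y3 + 45y4
  subject to:
    y1 + 3y3 + 2y4 >= 1
    y2 + y3 + 4y4 >= 2
    y1, y2, y3, y4 >= 0

Solving the primal: x* = (0, 5).
  primal value c^T x* = 10.
Solving the dual: y* = (0, 0, 2, 0).
  dual value b^T y* = 10.
Strong duality: c^T x* = b^T y*. Confirmed.

10


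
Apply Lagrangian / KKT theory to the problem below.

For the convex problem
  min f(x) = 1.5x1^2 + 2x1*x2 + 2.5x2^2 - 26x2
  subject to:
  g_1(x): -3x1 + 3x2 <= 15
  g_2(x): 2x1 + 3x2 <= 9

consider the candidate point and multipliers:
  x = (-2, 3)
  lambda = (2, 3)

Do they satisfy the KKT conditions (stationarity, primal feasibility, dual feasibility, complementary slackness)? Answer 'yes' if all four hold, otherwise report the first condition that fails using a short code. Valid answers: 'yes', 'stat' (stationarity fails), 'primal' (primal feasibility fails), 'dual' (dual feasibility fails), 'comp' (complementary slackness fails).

Gradient of f: grad f(x) = Q x + c = (0, -15)
Constraint values g_i(x) = a_i^T x - b_i:
  g_1((-2, 3)) = 0
  g_2((-2, 3)) = -4
Stationarity residual: grad f(x) + sum_i lambda_i a_i = (0, 0)
  -> stationarity OK
Primal feasibility (all g_i <= 0): OK
Dual feasibility (all lambda_i >= 0): OK
Complementary slackness (lambda_i * g_i(x) = 0 for all i): FAILS

Verdict: the first failing condition is complementary_slackness -> comp.

comp


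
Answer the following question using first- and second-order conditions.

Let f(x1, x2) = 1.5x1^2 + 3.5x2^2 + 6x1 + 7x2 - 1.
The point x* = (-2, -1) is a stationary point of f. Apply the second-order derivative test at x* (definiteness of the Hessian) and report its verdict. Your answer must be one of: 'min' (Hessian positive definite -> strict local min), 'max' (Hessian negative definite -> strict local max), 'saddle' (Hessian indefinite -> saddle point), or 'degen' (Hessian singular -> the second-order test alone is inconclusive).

Compute the Hessian H = grad^2 f:
  H = [[3, 0], [0, 7]]
Verify stationarity: grad f(x*) = H x* + g = (0, 0).
Eigenvalues of H: 3, 7.
Both eigenvalues > 0, so H is positive definite -> x* is a strict local min.

min


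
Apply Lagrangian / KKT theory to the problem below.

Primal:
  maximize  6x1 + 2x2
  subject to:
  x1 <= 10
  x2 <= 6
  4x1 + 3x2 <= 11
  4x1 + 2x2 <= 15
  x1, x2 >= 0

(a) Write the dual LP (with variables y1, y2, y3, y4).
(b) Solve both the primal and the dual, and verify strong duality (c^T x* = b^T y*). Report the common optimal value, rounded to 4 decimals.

The standard primal-dual pair for 'max c^T x s.t. A x <= b, x >= 0' is:
  Dual:  min b^T y  s.t.  A^T y >= c,  y >= 0.

So the dual LP is:
  minimize  10y1 + 6y2 + 11y3 + 15y4
  subject to:
    y1 + 4y3 + 4y4 >= 6
    y2 + 3y3 + 2y4 >= 2
    y1, y2, y3, y4 >= 0

Solving the primal: x* = (2.75, 0).
  primal value c^T x* = 16.5.
Solving the dual: y* = (0, 0, 1.5, 0).
  dual value b^T y* = 16.5.
Strong duality: c^T x* = b^T y*. Confirmed.

16.5


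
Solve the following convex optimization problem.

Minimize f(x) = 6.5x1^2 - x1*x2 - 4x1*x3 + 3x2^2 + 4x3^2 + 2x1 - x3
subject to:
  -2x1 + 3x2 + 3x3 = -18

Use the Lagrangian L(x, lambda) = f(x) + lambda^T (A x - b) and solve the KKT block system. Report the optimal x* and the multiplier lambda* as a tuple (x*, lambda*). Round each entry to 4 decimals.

Form the Lagrangian:
  L(x, lambda) = (1/2) x^T Q x + c^T x + lambda^T (A x - b)
Stationarity (grad_x L = 0): Q x + c + A^T lambda = 0.
Primal feasibility: A x = b.

This gives the KKT block system:
  [ Q   A^T ] [ x     ]   [-c ]
  [ A    0  ] [ lambda ] = [ b ]

Solving the linear system:
  x*      = (-0.1385, -3.5231, -2.5692)
  lambda* = (7)
  f(x*)   = 64.1462

x* = (-0.1385, -3.5231, -2.5692), lambda* = (7)


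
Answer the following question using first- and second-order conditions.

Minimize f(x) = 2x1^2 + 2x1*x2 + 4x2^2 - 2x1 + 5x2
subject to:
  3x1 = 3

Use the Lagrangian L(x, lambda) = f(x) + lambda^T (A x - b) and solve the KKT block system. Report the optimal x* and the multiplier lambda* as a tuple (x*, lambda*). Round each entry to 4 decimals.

Form the Lagrangian:
  L(x, lambda) = (1/2) x^T Q x + c^T x + lambda^T (A x - b)
Stationarity (grad_x L = 0): Q x + c + A^T lambda = 0.
Primal feasibility: A x = b.

This gives the KKT block system:
  [ Q   A^T ] [ x     ]   [-c ]
  [ A    0  ] [ lambda ] = [ b ]

Solving the linear system:
  x*      = (1, -0.875)
  lambda* = (-0.0833)
  f(x*)   = -3.0625

x* = (1, -0.875), lambda* = (-0.0833)


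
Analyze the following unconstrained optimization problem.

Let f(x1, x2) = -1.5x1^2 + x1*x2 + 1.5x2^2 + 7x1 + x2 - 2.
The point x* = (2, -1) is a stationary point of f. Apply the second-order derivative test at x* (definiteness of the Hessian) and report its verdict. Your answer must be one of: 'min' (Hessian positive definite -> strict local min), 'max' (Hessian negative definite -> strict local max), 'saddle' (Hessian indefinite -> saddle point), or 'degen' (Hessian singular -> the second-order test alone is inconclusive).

Compute the Hessian H = grad^2 f:
  H = [[-3, 1], [1, 3]]
Verify stationarity: grad f(x*) = H x* + g = (0, 0).
Eigenvalues of H: -3.1623, 3.1623.
Eigenvalues have mixed signs, so H is indefinite -> x* is a saddle point.

saddle


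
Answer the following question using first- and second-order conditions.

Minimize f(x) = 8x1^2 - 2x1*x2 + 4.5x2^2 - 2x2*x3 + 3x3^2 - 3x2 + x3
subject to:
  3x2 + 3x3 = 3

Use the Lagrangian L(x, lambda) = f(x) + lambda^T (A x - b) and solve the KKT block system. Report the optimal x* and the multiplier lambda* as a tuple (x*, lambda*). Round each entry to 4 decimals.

Form the Lagrangian:
  L(x, lambda) = (1/2) x^T Q x + c^T x + lambda^T (A x - b)
Stationarity (grad_x L = 0): Q x + c + A^T lambda = 0.
Primal feasibility: A x = b.

This gives the KKT block system:
  [ Q   A^T ] [ x     ]   [-c ]
  [ A    0  ] [ lambda ] = [ b ]

Solving the linear system:
  x*      = (0.08, 0.64, 0.36)
  lambda* = (-0.6267)
  f(x*)   = 0.16

x* = (0.08, 0.64, 0.36), lambda* = (-0.6267)


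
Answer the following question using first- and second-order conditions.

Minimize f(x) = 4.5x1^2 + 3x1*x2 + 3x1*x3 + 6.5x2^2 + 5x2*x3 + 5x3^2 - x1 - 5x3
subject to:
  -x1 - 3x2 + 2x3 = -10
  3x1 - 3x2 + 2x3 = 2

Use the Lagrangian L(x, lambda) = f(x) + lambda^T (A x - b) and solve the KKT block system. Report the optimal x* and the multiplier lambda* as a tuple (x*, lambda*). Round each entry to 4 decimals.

Form the Lagrangian:
  L(x, lambda) = (1/2) x^T Q x + c^T x + lambda^T (A x - b)
Stationarity (grad_x L = 0): Q x + c + A^T lambda = 0.
Primal feasibility: A x = b.

This gives the KKT block system:
  [ Q   A^T ] [ x     ]   [-c ]
  [ A    0  ] [ lambda ] = [ b ]

Solving the linear system:
  x*      = (3, 1.0891, -1.8663)
  lambda* = (9.3738, -4.7649)
  f(x*)   = 54.7995

x* = (3, 1.0891, -1.8663), lambda* = (9.3738, -4.7649)


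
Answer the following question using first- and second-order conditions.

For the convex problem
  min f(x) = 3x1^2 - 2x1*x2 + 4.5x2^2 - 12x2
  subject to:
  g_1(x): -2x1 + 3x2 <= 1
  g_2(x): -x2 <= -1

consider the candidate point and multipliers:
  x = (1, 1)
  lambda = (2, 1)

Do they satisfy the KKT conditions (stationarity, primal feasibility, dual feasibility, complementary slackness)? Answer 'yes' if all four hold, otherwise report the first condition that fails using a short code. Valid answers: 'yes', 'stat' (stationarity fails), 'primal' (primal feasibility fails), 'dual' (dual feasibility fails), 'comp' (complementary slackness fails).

Gradient of f: grad f(x) = Q x + c = (4, -5)
Constraint values g_i(x) = a_i^T x - b_i:
  g_1((1, 1)) = 0
  g_2((1, 1)) = 0
Stationarity residual: grad f(x) + sum_i lambda_i a_i = (0, 0)
  -> stationarity OK
Primal feasibility (all g_i <= 0): OK
Dual feasibility (all lambda_i >= 0): OK
Complementary slackness (lambda_i * g_i(x) = 0 for all i): OK

Verdict: yes, KKT holds.

yes


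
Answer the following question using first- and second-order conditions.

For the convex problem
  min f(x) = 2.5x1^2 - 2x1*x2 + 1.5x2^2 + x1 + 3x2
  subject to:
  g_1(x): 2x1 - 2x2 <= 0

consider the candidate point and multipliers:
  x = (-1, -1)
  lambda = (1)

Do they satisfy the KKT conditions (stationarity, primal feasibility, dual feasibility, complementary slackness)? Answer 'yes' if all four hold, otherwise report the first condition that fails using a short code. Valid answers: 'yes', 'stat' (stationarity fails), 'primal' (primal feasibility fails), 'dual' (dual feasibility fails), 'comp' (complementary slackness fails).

Gradient of f: grad f(x) = Q x + c = (-2, 2)
Constraint values g_i(x) = a_i^T x - b_i:
  g_1((-1, -1)) = 0
Stationarity residual: grad f(x) + sum_i lambda_i a_i = (0, 0)
  -> stationarity OK
Primal feasibility (all g_i <= 0): OK
Dual feasibility (all lambda_i >= 0): OK
Complementary slackness (lambda_i * g_i(x) = 0 for all i): OK

Verdict: yes, KKT holds.

yes


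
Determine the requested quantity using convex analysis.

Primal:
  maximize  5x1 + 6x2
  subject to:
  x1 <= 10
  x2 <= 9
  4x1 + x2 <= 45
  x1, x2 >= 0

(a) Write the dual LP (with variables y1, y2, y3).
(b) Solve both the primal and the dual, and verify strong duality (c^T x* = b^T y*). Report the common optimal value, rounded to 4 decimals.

The standard primal-dual pair for 'max c^T x s.t. A x <= b, x >= 0' is:
  Dual:  min b^T y  s.t.  A^T y >= c,  y >= 0.

So the dual LP is:
  minimize  10y1 + 9y2 + 45y3
  subject to:
    y1 + 4y3 >= 5
    y2 + y3 >= 6
    y1, y2, y3 >= 0

Solving the primal: x* = (9, 9).
  primal value c^T x* = 99.
Solving the dual: y* = (0, 4.75, 1.25).
  dual value b^T y* = 99.
Strong duality: c^T x* = b^T y*. Confirmed.

99


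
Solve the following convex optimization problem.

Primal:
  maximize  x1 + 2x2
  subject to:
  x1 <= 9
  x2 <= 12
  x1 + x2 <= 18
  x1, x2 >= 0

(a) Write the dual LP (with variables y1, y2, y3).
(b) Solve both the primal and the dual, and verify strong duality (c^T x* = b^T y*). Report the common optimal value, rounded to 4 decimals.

The standard primal-dual pair for 'max c^T x s.t. A x <= b, x >= 0' is:
  Dual:  min b^T y  s.t.  A^T y >= c,  y >= 0.

So the dual LP is:
  minimize  9y1 + 12y2 + 18y3
  subject to:
    y1 + y3 >= 1
    y2 + y3 >= 2
    y1, y2, y3 >= 0

Solving the primal: x* = (6, 12).
  primal value c^T x* = 30.
Solving the dual: y* = (0, 1, 1).
  dual value b^T y* = 30.
Strong duality: c^T x* = b^T y*. Confirmed.

30


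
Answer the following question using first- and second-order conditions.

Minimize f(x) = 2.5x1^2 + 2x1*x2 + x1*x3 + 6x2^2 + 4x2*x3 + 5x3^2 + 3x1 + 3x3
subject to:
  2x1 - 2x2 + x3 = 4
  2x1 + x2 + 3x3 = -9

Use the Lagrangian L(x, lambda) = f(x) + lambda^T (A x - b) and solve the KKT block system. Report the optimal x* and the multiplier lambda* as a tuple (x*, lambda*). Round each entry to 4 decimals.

Form the Lagrangian:
  L(x, lambda) = (1/2) x^T Q x + c^T x + lambda^T (A x - b)
Stationarity (grad_x L = 0): Q x + c + A^T lambda = 0.
Primal feasibility: A x = b.

This gives the KKT block system:
  [ Q   A^T ] [ x     ]   [-c ]
  [ A    0  ] [ lambda ] = [ b ]

Solving the linear system:
  x*      = (0.4092, -2.7662, -2.3507)
  lambda* = (-13.4534, 14.872)
  f(x*)   = 90.9186

x* = (0.4092, -2.7662, -2.3507), lambda* = (-13.4534, 14.872)


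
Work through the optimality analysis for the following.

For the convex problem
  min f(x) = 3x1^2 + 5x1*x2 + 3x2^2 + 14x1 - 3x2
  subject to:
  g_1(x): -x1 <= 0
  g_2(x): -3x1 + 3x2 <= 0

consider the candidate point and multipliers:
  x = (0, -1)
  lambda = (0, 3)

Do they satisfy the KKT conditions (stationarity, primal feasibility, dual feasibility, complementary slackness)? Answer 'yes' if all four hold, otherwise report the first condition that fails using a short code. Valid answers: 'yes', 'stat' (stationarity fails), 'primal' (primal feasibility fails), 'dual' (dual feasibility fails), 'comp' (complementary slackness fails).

Gradient of f: grad f(x) = Q x + c = (9, -9)
Constraint values g_i(x) = a_i^T x - b_i:
  g_1((0, -1)) = 0
  g_2((0, -1)) = -3
Stationarity residual: grad f(x) + sum_i lambda_i a_i = (0, 0)
  -> stationarity OK
Primal feasibility (all g_i <= 0): OK
Dual feasibility (all lambda_i >= 0): OK
Complementary slackness (lambda_i * g_i(x) = 0 for all i): FAILS

Verdict: the first failing condition is complementary_slackness -> comp.

comp


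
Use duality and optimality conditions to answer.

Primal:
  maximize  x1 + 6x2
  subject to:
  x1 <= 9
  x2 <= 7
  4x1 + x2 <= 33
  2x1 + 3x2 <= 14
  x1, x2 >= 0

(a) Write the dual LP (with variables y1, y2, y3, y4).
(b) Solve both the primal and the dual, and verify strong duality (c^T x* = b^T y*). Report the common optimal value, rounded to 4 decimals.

The standard primal-dual pair for 'max c^T x s.t. A x <= b, x >= 0' is:
  Dual:  min b^T y  s.t.  A^T y >= c,  y >= 0.

So the dual LP is:
  minimize  9y1 + 7y2 + 33y3 + 14y4
  subject to:
    y1 + 4y3 + 2y4 >= 1
    y2 + y3 + 3y4 >= 6
    y1, y2, y3, y4 >= 0

Solving the primal: x* = (0, 4.6667).
  primal value c^T x* = 28.
Solving the dual: y* = (0, 0, 0, 2).
  dual value b^T y* = 28.
Strong duality: c^T x* = b^T y*. Confirmed.

28


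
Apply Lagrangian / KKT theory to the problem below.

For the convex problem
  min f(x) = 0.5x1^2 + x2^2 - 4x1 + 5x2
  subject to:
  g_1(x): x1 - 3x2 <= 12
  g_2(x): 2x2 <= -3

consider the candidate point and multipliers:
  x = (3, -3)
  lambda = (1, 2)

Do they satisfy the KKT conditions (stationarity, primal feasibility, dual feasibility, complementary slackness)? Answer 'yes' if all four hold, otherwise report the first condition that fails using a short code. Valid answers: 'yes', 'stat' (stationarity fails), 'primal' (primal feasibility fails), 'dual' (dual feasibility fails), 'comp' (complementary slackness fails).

Gradient of f: grad f(x) = Q x + c = (-1, -1)
Constraint values g_i(x) = a_i^T x - b_i:
  g_1((3, -3)) = 0
  g_2((3, -3)) = -3
Stationarity residual: grad f(x) + sum_i lambda_i a_i = (0, 0)
  -> stationarity OK
Primal feasibility (all g_i <= 0): OK
Dual feasibility (all lambda_i >= 0): OK
Complementary slackness (lambda_i * g_i(x) = 0 for all i): FAILS

Verdict: the first failing condition is complementary_slackness -> comp.

comp


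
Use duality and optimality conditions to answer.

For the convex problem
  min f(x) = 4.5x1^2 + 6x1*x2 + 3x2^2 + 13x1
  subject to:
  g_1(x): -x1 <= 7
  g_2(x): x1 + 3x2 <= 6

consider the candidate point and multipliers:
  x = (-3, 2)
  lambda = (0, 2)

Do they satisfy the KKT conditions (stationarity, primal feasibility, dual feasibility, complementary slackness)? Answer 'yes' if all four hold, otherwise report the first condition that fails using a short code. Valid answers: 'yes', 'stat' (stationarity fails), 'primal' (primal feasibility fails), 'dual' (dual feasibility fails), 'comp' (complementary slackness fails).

Gradient of f: grad f(x) = Q x + c = (-2, -6)
Constraint values g_i(x) = a_i^T x - b_i:
  g_1((-3, 2)) = -4
  g_2((-3, 2)) = -3
Stationarity residual: grad f(x) + sum_i lambda_i a_i = (0, 0)
  -> stationarity OK
Primal feasibility (all g_i <= 0): OK
Dual feasibility (all lambda_i >= 0): OK
Complementary slackness (lambda_i * g_i(x) = 0 for all i): FAILS

Verdict: the first failing condition is complementary_slackness -> comp.

comp


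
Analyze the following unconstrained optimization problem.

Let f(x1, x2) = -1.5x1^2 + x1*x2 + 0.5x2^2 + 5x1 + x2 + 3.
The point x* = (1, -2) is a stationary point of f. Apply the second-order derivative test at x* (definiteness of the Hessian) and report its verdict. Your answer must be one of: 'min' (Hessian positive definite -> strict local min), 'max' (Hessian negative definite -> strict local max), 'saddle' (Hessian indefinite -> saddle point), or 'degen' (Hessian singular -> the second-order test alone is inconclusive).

Compute the Hessian H = grad^2 f:
  H = [[-3, 1], [1, 1]]
Verify stationarity: grad f(x*) = H x* + g = (0, 0).
Eigenvalues of H: -3.2361, 1.2361.
Eigenvalues have mixed signs, so H is indefinite -> x* is a saddle point.

saddle


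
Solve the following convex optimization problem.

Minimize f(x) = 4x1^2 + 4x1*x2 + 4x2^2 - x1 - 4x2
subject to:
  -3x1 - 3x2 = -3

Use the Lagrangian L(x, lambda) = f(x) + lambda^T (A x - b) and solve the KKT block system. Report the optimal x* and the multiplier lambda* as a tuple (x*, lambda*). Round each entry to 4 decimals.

Form the Lagrangian:
  L(x, lambda) = (1/2) x^T Q x + c^T x + lambda^T (A x - b)
Stationarity (grad_x L = 0): Q x + c + A^T lambda = 0.
Primal feasibility: A x = b.

This gives the KKT block system:
  [ Q   A^T ] [ x     ]   [-c ]
  [ A    0  ] [ lambda ] = [ b ]

Solving the linear system:
  x*      = (0.125, 0.875)
  lambda* = (1.1667)
  f(x*)   = -0.0625

x* = (0.125, 0.875), lambda* = (1.1667)


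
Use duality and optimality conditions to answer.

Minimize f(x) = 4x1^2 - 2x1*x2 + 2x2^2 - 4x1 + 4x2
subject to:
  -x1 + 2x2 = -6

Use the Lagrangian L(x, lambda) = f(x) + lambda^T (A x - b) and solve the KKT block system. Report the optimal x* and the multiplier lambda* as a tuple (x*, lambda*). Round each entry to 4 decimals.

Form the Lagrangian:
  L(x, lambda) = (1/2) x^T Q x + c^T x + lambda^T (A x - b)
Stationarity (grad_x L = 0): Q x + c + A^T lambda = 0.
Primal feasibility: A x = b.

This gives the KKT block system:
  [ Q   A^T ] [ x     ]   [-c ]
  [ A    0  ] [ lambda ] = [ b ]

Solving the linear system:
  x*      = (0.2857, -2.8571)
  lambda* = (4)
  f(x*)   = 5.7143

x* = (0.2857, -2.8571), lambda* = (4)
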